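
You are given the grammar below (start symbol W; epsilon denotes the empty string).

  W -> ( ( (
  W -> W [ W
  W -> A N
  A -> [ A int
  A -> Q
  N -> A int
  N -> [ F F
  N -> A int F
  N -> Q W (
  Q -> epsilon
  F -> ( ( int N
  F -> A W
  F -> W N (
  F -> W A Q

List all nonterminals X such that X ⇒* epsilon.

Directly nullable (have an epsilon-production): Q.
A -> Q with every symbol nullable, so A is nullable.
No other nonterminal has a production whose RHS symbols are all nullable.

{ A, Q }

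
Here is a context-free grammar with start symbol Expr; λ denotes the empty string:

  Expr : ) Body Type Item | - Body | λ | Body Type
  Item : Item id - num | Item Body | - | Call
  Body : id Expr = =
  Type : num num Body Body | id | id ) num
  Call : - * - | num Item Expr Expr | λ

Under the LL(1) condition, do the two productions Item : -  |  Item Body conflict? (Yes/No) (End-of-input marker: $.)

FIRST(-) = { - } and FIRST(Item Body) = { -, id, num }.
Both contain -, so the two alternatives are not disjoint — LL(1) conflict.

Yes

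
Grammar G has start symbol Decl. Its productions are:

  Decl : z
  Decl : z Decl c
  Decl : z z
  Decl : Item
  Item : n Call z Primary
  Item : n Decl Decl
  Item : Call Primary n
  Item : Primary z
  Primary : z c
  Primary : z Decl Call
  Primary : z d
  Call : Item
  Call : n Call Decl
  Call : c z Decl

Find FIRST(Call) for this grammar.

{ c, n, z }

From Call : Item: add FIRST(Item) = { c, n, z }.
Call : n Call Decl contributes {n}.
Call : c z Decl contributes {c}.
Union: FIRST(Call) = { c, n, z }.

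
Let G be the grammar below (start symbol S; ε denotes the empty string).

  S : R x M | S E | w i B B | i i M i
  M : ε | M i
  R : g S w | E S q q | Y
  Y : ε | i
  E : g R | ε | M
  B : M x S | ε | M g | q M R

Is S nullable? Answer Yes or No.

No

Nullable nonterminals: B, E, M, R, Y.
No production of S has an RHS whose symbols are all nullable, so S is not nullable.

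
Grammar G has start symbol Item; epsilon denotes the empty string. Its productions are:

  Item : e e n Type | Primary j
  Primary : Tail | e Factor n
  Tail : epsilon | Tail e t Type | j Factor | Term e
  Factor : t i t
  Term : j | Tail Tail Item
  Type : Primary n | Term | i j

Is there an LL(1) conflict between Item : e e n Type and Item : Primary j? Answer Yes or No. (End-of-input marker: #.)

FIRST(e e n Type) = { e } and FIRST(Primary j) = { e, j }.
Both contain e, so the two alternatives are not disjoint — LL(1) conflict.

Yes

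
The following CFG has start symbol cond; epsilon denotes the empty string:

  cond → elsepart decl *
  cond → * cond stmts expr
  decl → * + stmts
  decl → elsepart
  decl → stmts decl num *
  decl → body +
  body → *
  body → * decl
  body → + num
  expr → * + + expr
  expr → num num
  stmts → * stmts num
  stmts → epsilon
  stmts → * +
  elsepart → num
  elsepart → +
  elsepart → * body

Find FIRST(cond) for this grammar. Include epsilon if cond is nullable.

{ *, +, num }

From cond → elsepart decl *: add FIRST(elsepart) = { *, +, num }.
cond → * cond stmts expr contributes {*}.
Union: FIRST(cond) = { *, +, num }.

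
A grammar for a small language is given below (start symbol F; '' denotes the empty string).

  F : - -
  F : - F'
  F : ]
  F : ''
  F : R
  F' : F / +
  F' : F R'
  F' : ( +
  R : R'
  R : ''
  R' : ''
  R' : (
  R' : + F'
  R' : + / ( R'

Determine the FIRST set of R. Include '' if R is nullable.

From R : R': add FIRST(R') = { (, +, '' } (including '' since R' is nullable).
R : '' contributes ''.
Union: FIRST(R) = { (, +, '' }.

{ (, +, '' }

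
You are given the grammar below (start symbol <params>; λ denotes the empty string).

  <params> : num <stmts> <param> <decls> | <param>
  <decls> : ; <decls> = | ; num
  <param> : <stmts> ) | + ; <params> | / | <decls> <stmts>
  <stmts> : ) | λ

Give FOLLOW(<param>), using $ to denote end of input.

{ $, ; }

In <params> : num <stmts> <param> <decls>: add FIRST(<decls>) = { ; }.
In <params> : <param>: <param> is at the end, add FOLLOW(<params>) = { $, ; }.
Union: FOLLOW(<param>) = { $, ; }.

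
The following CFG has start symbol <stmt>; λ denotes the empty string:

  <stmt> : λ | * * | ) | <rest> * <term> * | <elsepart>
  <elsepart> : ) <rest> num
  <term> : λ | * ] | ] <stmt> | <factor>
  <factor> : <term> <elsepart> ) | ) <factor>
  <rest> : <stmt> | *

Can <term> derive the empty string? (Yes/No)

Yes

<term> has an λ-production, so <term> ⇒ λ.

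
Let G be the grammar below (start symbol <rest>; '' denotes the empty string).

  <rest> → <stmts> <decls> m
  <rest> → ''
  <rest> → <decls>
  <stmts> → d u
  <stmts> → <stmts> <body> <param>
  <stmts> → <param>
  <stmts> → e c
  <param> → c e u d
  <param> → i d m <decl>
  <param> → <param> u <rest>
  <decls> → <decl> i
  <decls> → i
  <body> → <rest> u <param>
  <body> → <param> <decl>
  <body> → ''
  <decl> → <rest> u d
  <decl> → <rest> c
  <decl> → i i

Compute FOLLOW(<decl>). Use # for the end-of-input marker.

In <param> → i d m <decl>: <decl> is at the end, add FOLLOW(<param>) = { c, d, e, i, u }.
In <decls> → <decl> i: add FIRST(i) = { i }.
In <body> → <param> <decl>: <decl> is at the end, add FOLLOW(<body>) = { c, i }.
Union: FOLLOW(<decl>) = { c, d, e, i, u }.

{ c, d, e, i, u }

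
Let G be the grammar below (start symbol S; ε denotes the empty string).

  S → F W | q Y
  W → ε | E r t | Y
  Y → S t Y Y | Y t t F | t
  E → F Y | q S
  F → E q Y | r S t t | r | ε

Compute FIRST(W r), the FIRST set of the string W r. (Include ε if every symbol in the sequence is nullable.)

{ q, r, t }

Add FIRST(W)\{ε} = { q, r, t }; W is nullable, continue.
r is a terminal; add {r} and stop.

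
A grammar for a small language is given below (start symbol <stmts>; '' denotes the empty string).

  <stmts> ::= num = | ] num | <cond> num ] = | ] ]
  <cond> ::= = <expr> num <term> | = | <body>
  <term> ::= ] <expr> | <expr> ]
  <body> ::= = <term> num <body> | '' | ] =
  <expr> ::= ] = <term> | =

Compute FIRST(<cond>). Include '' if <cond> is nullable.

{ =, ], '' }

<cond> ::= = <expr> num <term> contributes {=}.
<cond> ::= = contributes {=}.
From <cond> ::= <body>: add FIRST(<body>) = { =, ], '' } (including '' since <body> is nullable).
Union: FIRST(<cond>) = { =, ], '' }.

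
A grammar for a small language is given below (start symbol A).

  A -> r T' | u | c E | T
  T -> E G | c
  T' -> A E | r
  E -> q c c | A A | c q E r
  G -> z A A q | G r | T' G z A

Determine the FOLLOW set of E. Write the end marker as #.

In A -> c E: E is at the end, add FOLLOW(A) = { #, c, q, r, u, z }.
In T -> E G: add FIRST(G) = { c, q, r, u, z }.
In T' -> A E: E is at the end, add FOLLOW(T') = { #, c, q, r, u, z }.
In E -> c q E r: add FIRST(r) = { r }.
Union: FOLLOW(E) = { #, c, q, r, u, z }.

{ #, c, q, r, u, z }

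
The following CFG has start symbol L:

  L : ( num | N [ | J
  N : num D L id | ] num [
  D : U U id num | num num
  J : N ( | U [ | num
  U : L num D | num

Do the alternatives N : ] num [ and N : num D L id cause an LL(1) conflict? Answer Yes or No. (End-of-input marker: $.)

FIRST(] num [) = { ] } and FIRST(num D L id) = { num }.
The FIRST sets are disjoint and neither alternative is nullable — no conflict.

No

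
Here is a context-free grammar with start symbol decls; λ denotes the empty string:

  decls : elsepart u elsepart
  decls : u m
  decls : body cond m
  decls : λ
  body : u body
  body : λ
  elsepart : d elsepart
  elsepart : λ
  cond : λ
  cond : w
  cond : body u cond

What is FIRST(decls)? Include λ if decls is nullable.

From decls : elsepart u elsepart: elsepart nullable, take FIRST(elsepart) ∪ {u} = { d, u }.
decls : u m contributes {u}.
From decls : body cond m: body, cond nullable, take FIRST(body) ∪ FIRST(cond) ∪ {m} = { m, u, w }.
decls : λ contributes λ.
Union: FIRST(decls) = { d, m, u, w, λ }.

{ d, m, u, w, λ }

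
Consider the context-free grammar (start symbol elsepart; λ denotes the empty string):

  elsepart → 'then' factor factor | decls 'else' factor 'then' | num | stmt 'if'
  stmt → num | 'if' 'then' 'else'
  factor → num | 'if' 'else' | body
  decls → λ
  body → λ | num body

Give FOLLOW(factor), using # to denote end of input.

In elsepart → 'then' factor factor: add FIRST(factor)\{λ} = { 'if', num }.
  Since factor is nullable, also add FOLLOW(elsepart) = { # }.
In elsepart → 'then' factor factor: factor is at the end, add FOLLOW(elsepart) = { # }.
In elsepart → decls 'else' factor 'then': add FIRST('then') = { 'then' }.
Union: FOLLOW(factor) = { #, 'if', 'then', num }.

{ #, 'if', 'then', num }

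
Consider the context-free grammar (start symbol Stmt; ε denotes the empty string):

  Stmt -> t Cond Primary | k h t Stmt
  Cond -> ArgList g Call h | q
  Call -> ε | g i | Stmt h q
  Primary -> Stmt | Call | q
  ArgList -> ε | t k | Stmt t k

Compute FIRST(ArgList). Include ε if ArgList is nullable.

ArgList -> ε contributes ε.
ArgList -> t k contributes {t}.
From ArgList -> Stmt t k: add FIRST(Stmt) = { k, t }.
Union: FIRST(ArgList) = { k, t, ε }.

{ k, t, ε }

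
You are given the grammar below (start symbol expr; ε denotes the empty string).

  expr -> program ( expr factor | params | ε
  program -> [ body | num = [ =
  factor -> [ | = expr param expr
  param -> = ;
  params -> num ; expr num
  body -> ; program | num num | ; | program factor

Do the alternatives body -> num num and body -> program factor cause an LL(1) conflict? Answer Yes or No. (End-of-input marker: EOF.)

Yes

FIRST(num num) = { num } and FIRST(program factor) = { [, num }.
Both contain num, so the two alternatives are not disjoint — LL(1) conflict.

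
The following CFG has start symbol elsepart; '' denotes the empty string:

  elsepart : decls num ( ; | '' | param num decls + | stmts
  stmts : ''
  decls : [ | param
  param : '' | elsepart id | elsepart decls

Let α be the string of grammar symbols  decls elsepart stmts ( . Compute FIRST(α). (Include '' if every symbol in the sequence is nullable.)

Add FIRST(decls)\{''} = { [, id, num }; decls is nullable, continue.
Add FIRST(elsepart)\{''} = { [, id, num }; elsepart is nullable, continue.
Add FIRST(stmts)\{''} = {  }; stmts is nullable, continue.
( is a terminal; add {(} and stop.

{ (, [, id, num }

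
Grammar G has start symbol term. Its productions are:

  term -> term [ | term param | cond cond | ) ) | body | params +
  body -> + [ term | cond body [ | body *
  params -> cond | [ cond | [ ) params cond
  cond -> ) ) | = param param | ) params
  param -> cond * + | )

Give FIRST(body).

body -> + [ term contributes {+}.
From body -> cond body [: add FIRST(cond) = { ), = }.
From body -> body *: add FIRST(body) = { ), +, = }.
Union: FIRST(body) = { ), +, = }.

{ ), +, = }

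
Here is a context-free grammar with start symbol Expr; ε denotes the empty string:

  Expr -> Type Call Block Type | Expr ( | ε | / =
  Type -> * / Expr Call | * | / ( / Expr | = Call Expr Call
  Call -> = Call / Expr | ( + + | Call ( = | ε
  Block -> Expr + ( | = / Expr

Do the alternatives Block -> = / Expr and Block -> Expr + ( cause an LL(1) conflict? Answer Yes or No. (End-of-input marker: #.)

FIRST(= / Expr) = { = } and FIRST(Expr + () = { (, *, +, /, = }.
Both contain =, so the two alternatives are not disjoint — LL(1) conflict.

Yes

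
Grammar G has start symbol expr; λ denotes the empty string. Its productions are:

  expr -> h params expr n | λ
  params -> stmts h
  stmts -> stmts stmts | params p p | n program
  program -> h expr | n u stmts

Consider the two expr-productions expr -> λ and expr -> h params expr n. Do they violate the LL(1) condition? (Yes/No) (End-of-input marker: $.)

Yes

FIRST(λ) = { λ } and FIRST(h params expr n) = { h }.
The first alternative is nullable and FOLLOW(expr) = { $, h, n } shares h with FIRST of the second — conflict.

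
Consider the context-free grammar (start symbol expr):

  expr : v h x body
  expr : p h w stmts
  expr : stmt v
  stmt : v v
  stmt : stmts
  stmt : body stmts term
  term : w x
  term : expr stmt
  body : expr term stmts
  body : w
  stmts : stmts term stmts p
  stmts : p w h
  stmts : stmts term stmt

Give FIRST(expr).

expr : v h x body contributes {v}.
expr : p h w stmts contributes {p}.
From expr : stmt v: add FIRST(stmt) = { p, v, w }.
Union: FIRST(expr) = { p, v, w }.

{ p, v, w }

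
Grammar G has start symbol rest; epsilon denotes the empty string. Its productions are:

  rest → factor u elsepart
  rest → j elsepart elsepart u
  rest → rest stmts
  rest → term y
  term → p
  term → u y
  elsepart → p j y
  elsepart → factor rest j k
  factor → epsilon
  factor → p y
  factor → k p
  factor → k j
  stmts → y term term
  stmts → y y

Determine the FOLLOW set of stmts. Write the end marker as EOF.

{ EOF, j, y }

In rest → rest stmts: stmts is at the end, add FOLLOW(rest) = { EOF, j, y }.
Union: FOLLOW(stmts) = { EOF, j, y }.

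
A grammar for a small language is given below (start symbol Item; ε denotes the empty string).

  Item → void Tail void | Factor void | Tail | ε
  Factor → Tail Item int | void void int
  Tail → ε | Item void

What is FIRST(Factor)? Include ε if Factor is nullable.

{ int, void }

From Factor → Tail Item int: Tail, Item nullable, take FIRST(Tail) ∪ FIRST(Item) ∪ {int} = { int, void }.
Factor → void void int contributes {void}.
Union: FIRST(Factor) = { int, void }.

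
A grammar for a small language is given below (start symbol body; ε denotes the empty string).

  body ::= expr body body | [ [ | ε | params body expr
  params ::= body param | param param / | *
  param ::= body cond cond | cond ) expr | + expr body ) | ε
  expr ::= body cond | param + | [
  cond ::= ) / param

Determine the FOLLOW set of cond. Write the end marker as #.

{ #, ), *, +, /, [ }

In param ::= body cond cond: add FIRST(cond) = { ) }.
In param ::= body cond cond: cond is at the end, add FOLLOW(param) = { #, ), *, +, /, [ }.
In param ::= cond ) expr: add FIRST() expr) = { ) }.
In expr ::= body cond: cond is at the end, add FOLLOW(expr) = { #, ), *, +, /, [ }.
Union: FOLLOW(cond) = { #, ), *, +, /, [ }.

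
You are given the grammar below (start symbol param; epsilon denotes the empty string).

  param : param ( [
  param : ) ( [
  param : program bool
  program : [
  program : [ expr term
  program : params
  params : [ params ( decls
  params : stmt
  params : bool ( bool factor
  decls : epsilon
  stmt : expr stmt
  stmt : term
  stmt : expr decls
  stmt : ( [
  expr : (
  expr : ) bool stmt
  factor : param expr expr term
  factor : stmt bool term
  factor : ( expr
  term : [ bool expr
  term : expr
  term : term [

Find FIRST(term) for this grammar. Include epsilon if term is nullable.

term : [ bool expr contributes {[}.
From term : expr: add FIRST(expr) = { (, ) }.
From term : term [: add FIRST(term) = { (, ), [ }.
Union: FIRST(term) = { (, ), [ }.

{ (, ), [ }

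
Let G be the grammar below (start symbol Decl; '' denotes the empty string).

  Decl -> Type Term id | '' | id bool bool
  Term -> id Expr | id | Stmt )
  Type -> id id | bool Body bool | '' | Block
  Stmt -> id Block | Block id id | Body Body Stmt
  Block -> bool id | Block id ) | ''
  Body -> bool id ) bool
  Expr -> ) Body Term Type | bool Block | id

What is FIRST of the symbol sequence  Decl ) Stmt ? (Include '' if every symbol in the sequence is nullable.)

Add FIRST(Decl)\{''} = { bool, id }; Decl is nullable, continue.
) is a terminal; add {)} and stop.

{ ), bool, id }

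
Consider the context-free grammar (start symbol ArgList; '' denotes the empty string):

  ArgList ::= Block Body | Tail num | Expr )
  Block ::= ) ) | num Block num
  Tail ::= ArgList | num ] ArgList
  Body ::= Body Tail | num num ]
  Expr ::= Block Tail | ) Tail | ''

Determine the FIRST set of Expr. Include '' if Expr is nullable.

From Expr ::= Block Tail: add FIRST(Block) = { ), num }.
Expr ::= ) Tail contributes {)}.
Expr ::= '' contributes ''.
Union: FIRST(Expr) = { ), num, '' }.

{ ), num, '' }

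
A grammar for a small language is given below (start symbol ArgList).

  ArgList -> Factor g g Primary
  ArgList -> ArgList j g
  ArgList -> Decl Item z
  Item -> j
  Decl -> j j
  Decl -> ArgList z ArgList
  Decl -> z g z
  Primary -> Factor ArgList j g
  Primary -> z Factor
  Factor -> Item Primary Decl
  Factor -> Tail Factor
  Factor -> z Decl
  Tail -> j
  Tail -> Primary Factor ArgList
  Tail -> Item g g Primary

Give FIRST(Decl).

Decl -> j j contributes {j}.
From Decl -> ArgList z ArgList: add FIRST(ArgList) = { j, z }.
Decl -> z g z contributes {z}.
Union: FIRST(Decl) = { j, z }.

{ j, z }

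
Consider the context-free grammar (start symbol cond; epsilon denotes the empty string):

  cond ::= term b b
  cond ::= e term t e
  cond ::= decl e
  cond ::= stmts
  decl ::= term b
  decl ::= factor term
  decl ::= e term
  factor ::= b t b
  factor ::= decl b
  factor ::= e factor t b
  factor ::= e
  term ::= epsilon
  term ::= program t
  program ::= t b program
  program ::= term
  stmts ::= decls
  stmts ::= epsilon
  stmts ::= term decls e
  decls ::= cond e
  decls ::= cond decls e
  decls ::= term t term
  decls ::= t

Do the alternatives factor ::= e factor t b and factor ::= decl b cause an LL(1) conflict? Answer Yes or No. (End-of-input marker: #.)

FIRST(e factor t b) = { e } and FIRST(decl b) = { b, e, t }.
Both contain e, so the two alternatives are not disjoint — LL(1) conflict.

Yes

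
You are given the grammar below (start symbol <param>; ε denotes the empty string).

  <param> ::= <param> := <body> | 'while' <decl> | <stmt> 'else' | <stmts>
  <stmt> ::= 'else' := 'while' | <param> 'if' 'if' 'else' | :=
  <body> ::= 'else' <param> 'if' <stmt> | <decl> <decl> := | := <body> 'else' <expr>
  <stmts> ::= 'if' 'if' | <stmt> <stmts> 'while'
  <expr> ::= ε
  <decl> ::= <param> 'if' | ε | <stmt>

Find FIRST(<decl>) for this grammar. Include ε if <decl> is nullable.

{ 'else', 'if', 'while', :=, ε }

From <decl> ::= <param> 'if': add FIRST(<param>) = { 'else', 'if', 'while', := }.
<decl> ::= ε contributes ε.
From <decl> ::= <stmt>: add FIRST(<stmt>) = { 'else', 'if', 'while', := }.
Union: FIRST(<decl>) = { 'else', 'if', 'while', :=, ε }.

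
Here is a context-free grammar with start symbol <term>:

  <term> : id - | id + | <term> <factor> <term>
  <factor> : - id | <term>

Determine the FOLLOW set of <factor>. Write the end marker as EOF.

{ id }

In <term> : <term> <factor> <term>: add FIRST(<term>) = { id }.
Union: FOLLOW(<factor>) = { id }.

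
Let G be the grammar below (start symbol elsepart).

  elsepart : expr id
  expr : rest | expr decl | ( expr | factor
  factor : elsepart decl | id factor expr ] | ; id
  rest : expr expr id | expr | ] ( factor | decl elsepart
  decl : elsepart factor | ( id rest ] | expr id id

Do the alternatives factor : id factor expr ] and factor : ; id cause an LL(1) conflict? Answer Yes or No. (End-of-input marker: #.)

FIRST(id factor expr ]) = { id } and FIRST(; id) = { ; }.
The FIRST sets are disjoint and neither alternative is nullable — no conflict.

No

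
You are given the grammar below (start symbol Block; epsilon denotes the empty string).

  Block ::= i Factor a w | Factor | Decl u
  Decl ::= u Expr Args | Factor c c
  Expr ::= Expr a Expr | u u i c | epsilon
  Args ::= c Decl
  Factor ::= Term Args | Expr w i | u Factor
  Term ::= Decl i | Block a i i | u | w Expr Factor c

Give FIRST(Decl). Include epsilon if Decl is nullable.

Decl ::= u Expr Args contributes {u}.
From Decl ::= Factor c c: add FIRST(Factor) = { a, i, u, w }.
Union: FIRST(Decl) = { a, i, u, w }.

{ a, i, u, w }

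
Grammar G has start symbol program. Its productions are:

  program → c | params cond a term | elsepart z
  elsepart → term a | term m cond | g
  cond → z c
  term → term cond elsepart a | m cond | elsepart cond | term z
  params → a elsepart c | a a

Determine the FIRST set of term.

{ g, m }

From term → term cond elsepart a: add FIRST(term) = { g, m }.
term → m cond contributes {m}.
From term → elsepart cond: add FIRST(elsepart) = { g, m }.
From term → term z: add FIRST(term) = { g, m }.
Union: FIRST(term) = { g, m }.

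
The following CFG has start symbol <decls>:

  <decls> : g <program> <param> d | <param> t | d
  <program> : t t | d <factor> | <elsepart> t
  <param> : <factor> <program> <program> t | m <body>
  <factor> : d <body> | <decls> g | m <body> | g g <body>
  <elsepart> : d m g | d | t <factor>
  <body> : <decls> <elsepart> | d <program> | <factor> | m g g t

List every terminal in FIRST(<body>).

From <body> : <decls> <elsepart>: add FIRST(<decls>) = { d, g, m }.
<body> : d <program> contributes {d}.
From <body> : <factor>: add FIRST(<factor>) = { d, g, m }.
<body> : m g g t contributes {m}.
Union: FIRST(<body>) = { d, g, m }.

{ d, g, m }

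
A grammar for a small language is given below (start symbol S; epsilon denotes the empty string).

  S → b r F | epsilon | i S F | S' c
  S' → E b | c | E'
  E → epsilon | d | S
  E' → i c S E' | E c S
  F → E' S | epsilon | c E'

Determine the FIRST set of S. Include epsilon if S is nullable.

S → b r F contributes {b}.
S → epsilon contributes epsilon.
S → i S F contributes {i}.
From S → S' c: add FIRST(S') = { b, c, d, i }.
Union: FIRST(S) = { b, c, d, i, epsilon }.

{ b, c, d, i, epsilon }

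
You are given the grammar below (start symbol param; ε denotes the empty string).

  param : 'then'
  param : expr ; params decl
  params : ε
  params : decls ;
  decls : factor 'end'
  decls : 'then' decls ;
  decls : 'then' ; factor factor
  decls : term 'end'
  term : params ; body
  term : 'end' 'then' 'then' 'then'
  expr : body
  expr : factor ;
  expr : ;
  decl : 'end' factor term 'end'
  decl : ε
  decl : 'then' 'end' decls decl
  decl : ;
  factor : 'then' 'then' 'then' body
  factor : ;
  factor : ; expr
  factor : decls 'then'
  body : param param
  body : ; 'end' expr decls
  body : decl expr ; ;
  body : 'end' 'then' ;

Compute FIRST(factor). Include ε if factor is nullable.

{ 'end', 'then', ; }

factor : 'then' 'then' 'then' body contributes {'then'}.
factor : ; contributes {;}.
factor : ; expr contributes {;}.
From factor : decls 'then': add FIRST(decls) = { 'end', 'then', ; }.
Union: FIRST(factor) = { 'end', 'then', ; }.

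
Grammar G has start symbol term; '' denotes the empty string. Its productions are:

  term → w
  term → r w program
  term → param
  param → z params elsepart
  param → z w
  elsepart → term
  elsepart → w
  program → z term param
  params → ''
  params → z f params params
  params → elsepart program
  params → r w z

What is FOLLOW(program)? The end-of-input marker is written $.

In term → r w program: program is at the end, add FOLLOW(term) = { $, r, w, z }.
In params → elsepart program: program is at the end, add FOLLOW(params) = { r, w, z }.
Union: FOLLOW(program) = { $, r, w, z }.

{ $, r, w, z }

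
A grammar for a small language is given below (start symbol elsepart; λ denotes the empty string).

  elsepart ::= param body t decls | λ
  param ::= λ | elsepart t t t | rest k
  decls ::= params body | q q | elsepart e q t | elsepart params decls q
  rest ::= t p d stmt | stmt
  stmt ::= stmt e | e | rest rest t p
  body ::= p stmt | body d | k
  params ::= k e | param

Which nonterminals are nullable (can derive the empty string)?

Directly nullable (have an λ-production): elsepart, param.
params ::= param with every symbol nullable, so params is nullable.
No other nonterminal has a production whose RHS symbols are all nullable.

{ elsepart, param, params }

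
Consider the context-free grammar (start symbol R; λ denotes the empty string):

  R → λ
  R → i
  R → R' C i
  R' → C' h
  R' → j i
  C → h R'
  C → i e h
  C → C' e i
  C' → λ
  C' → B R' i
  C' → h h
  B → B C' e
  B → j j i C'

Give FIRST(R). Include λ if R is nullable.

R → λ contributes λ.
R → i contributes {i}.
From R → R' C i: add FIRST(R') = { h, j }.
Union: FIRST(R) = { h, i, j, λ }.

{ h, i, j, λ }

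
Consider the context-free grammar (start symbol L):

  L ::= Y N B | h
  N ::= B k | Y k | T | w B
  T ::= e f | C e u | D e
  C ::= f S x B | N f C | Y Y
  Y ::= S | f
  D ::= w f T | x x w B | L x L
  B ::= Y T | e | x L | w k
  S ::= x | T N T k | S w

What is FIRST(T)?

T ::= e f contributes {e}.
From T ::= C e u: add FIRST(C) = { e, f, h, w, x }.
From T ::= D e: add FIRST(D) = { e, f, h, w, x }.
Union: FIRST(T) = { e, f, h, w, x }.

{ e, f, h, w, x }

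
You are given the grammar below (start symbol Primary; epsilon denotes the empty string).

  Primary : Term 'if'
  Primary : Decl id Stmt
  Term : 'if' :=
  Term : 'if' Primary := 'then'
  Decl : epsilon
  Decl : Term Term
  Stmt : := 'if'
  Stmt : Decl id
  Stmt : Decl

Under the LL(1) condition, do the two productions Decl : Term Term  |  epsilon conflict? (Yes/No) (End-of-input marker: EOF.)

FIRST(Term Term) = { 'if' } and FIRST(epsilon) = { epsilon }.
The second is nullable but FOLLOW(Decl) = { EOF, :=, id } is disjoint from FIRST of the first.

No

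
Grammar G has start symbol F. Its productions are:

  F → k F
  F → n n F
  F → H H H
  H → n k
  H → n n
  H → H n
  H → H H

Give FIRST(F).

{ k, n }

F → k F contributes {k}.
F → n n F contributes {n}.
From F → H H H: add FIRST(H) = { n }.
Union: FIRST(F) = { k, n }.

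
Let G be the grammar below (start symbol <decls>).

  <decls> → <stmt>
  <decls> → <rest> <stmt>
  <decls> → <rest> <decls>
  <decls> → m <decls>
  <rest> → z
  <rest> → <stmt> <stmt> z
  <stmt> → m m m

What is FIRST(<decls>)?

From <decls> → <stmt>: add FIRST(<stmt>) = { m }.
From <decls> → <rest> <stmt>: add FIRST(<rest>) = { m, z }.
From <decls> → <rest> <decls>: add FIRST(<rest>) = { m, z }.
<decls> → m <decls> contributes {m}.
Union: FIRST(<decls>) = { m, z }.

{ m, z }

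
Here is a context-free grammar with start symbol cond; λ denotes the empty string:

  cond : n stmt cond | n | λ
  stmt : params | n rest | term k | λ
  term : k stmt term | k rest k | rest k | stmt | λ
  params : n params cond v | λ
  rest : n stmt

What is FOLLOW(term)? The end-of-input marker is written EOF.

In stmt : term k: add FIRST(k) = { k }.
In term : k stmt term: term is at the end, add FOLLOW(term) = { k }.
Union: FOLLOW(term) = { k }.

{ k }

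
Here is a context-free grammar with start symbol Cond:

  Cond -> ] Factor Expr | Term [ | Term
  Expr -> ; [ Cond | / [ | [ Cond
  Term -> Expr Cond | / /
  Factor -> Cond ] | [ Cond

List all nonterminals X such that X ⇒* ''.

{ } (none)

No nonterminal has an empty production or an RHS whose symbols are all nullable.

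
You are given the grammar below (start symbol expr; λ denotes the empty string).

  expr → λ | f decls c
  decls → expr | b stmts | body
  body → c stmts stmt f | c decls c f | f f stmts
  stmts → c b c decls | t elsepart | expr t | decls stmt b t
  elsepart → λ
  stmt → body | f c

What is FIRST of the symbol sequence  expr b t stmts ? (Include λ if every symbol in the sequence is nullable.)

{ b, f }

Add FIRST(expr)\{λ} = { f }; expr is nullable, continue.
b is a terminal; add {b} and stop.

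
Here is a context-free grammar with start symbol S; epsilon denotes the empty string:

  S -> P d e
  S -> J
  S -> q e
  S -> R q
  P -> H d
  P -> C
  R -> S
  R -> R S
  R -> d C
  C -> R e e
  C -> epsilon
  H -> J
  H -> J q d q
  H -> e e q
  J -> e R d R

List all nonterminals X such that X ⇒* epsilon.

Directly nullable (have an epsilon-production): C.
P -> C with every symbol nullable, so P is nullable.
No other nonterminal has a production whose RHS symbols are all nullable.

{ C, P }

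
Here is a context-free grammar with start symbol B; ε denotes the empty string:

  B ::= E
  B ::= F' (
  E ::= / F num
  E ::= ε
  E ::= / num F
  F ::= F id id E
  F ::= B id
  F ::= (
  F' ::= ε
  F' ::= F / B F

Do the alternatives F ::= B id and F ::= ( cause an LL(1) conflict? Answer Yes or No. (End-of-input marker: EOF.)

Yes

FIRST(B id) = { (, /, id } and FIRST(() = { ( }.
Both contain (, so the two alternatives are not disjoint — LL(1) conflict.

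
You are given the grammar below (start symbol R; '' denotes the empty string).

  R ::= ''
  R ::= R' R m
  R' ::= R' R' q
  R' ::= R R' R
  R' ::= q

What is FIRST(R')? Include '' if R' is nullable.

{ q }

From R' ::= R' R' q: add FIRST(R') = { q }.
From R' ::= R R' R: R nullable, take FIRST(R) ∪ FIRST(R') = { q }.
R' ::= q contributes {q}.
Union: FIRST(R') = { q }.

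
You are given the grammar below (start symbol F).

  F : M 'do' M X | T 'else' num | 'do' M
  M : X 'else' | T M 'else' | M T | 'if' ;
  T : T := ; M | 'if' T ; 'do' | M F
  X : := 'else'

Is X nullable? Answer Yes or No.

No nonterminal in this grammar is nullable.
No production of X has an RHS whose symbols are all nullable, so X is not nullable.

No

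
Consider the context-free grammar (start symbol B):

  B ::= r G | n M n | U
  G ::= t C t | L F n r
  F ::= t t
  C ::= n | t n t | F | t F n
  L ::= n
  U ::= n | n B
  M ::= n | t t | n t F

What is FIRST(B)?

{ n, r }

B ::= r G contributes {r}.
B ::= n M n contributes {n}.
From B ::= U: add FIRST(U) = { n }.
Union: FIRST(B) = { n, r }.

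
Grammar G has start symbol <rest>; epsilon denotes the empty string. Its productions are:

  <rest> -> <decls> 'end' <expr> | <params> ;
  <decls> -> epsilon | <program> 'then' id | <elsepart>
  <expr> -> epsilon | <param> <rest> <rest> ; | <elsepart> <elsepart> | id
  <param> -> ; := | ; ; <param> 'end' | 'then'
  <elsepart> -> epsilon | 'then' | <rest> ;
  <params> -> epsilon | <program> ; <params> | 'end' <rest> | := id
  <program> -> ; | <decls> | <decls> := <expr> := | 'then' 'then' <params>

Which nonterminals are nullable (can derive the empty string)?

Directly nullable (have an epsilon-production): <decls>, <expr>, <elsepart>, <params>.
<program> -> <decls> with every symbol nullable, so <program> is nullable.
No other nonterminal has a production whose RHS symbols are all nullable.

{ <decls>, <elsepart>, <expr>, <params>, <program> }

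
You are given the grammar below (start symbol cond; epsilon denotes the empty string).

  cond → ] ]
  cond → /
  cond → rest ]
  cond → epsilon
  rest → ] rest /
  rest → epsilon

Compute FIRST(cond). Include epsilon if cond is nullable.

cond → ] ] contributes {]}.
cond → / contributes {/}.
From cond → rest ]: rest nullable, take FIRST(rest) ∪ {]} = { ] }.
cond → epsilon contributes epsilon.
Union: FIRST(cond) = { /, ], epsilon }.

{ /, ], epsilon }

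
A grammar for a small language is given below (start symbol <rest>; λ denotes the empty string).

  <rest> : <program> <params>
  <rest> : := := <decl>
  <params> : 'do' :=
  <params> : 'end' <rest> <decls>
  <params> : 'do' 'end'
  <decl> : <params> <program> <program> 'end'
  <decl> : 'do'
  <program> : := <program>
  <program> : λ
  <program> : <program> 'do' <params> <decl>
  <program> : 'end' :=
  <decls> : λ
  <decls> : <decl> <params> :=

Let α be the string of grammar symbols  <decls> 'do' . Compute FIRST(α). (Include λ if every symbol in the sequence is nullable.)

Add FIRST(<decls>)\{λ} = { 'do', 'end' }; <decls> is nullable, continue.
'do' is a terminal; add {'do'} and stop.

{ 'do', 'end' }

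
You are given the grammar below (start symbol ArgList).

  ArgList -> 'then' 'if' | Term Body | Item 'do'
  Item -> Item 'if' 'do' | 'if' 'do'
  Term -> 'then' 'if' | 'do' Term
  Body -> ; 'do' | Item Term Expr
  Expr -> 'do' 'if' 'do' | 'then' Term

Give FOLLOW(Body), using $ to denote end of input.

{ $ }

In ArgList -> Term Body: Body is at the end, add FOLLOW(ArgList) = { $ }.
Union: FOLLOW(Body) = { $ }.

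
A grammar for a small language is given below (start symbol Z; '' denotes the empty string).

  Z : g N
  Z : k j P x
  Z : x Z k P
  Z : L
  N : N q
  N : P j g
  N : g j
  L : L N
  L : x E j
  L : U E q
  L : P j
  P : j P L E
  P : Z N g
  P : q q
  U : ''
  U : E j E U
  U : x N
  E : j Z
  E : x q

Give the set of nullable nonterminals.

{ U }

Directly nullable (have an ''-production): U.
No other nonterminal has a production whose RHS symbols are all nullable.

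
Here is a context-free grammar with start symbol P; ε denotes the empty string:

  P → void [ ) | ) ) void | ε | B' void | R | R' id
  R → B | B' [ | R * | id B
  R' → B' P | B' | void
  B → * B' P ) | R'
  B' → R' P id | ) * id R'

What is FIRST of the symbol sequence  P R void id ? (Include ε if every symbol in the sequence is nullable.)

Add FIRST(P)\{ε} = { ), *, id, void }; P is nullable, continue.
Add FIRST(R) = { ), *, id, void }; R is not nullable, stop.

{ ), *, id, void }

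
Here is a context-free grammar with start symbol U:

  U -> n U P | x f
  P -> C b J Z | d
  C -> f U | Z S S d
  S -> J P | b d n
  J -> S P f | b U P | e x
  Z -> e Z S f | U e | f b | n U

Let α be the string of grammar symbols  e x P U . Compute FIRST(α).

e is a terminal; add {e} and stop.

{ e }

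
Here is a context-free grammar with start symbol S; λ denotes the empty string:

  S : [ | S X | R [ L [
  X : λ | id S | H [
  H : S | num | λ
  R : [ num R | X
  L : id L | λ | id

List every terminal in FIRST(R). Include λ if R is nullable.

{ [, id, num, λ }

R : [ num R contributes {[}.
From R : X: add FIRST(X) = { [, id, num, λ } (including λ since X is nullable).
Union: FIRST(R) = { [, id, num, λ }.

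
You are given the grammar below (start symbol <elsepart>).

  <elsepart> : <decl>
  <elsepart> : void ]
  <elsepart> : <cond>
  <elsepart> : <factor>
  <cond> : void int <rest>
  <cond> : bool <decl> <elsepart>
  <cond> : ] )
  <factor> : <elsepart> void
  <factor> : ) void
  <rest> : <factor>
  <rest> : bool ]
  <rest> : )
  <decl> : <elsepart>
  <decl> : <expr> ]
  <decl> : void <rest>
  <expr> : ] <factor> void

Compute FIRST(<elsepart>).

From <elsepart> : <decl>: add FIRST(<decl>) = { ), ], bool, void }.
<elsepart> : void ] contributes {void}.
From <elsepart> : <cond>: add FIRST(<cond>) = { ], bool, void }.
From <elsepart> : <factor>: add FIRST(<factor>) = { ), ], bool, void }.
Union: FIRST(<elsepart>) = { ), ], bool, void }.

{ ), ], bool, void }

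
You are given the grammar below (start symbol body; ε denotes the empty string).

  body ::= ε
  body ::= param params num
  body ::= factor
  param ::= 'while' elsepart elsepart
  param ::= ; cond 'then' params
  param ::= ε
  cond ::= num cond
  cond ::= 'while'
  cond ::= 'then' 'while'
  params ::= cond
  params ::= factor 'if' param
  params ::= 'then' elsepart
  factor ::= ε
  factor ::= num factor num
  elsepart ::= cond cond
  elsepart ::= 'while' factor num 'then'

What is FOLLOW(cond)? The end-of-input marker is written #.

{ 'if', 'then', 'while', num }

In param ::= ; cond 'then' params: add FIRST('then' params) = { 'then' }.
In cond ::= num cond: cond is at the end, add FOLLOW(cond) = { 'if', 'then', 'while', num }.
In params ::= cond: cond is at the end, add FOLLOW(params) = { 'if', 'then', 'while', num }.
In elsepart ::= cond cond: add FIRST(cond) = { 'then', 'while', num }.
In elsepart ::= cond cond: cond is at the end, add FOLLOW(elsepart) = { 'if', 'then', 'while', num }.
Union: FOLLOW(cond) = { 'if', 'then', 'while', num }.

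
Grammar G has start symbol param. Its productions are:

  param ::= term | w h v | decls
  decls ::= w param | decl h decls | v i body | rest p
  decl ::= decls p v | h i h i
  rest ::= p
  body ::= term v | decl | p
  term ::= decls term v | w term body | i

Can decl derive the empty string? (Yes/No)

No

No nonterminal in this grammar is nullable.
No production of decl has an RHS whose symbols are all nullable, so decl is not nullable.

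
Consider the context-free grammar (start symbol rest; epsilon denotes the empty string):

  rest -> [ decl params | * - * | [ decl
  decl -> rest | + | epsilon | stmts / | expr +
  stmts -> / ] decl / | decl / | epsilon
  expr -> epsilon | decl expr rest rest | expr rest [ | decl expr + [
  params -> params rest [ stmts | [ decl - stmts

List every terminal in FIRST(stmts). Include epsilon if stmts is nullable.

stmts -> / ] decl / contributes {/}.
From stmts -> decl /: decl nullable, take FIRST(decl) ∪ {/} = { *, +, /, [ }.
stmts -> epsilon contributes epsilon.
Union: FIRST(stmts) = { *, +, /, [, epsilon }.

{ *, +, /, [, epsilon }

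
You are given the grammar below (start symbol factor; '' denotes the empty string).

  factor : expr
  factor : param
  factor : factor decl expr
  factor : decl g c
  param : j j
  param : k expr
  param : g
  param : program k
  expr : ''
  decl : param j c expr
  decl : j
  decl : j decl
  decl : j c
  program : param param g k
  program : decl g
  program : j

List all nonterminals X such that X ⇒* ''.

{ expr, factor }

Directly nullable (have an ''-production): expr.
factor : expr with every symbol nullable, so factor is nullable.
No other nonterminal has a production whose RHS symbols are all nullable.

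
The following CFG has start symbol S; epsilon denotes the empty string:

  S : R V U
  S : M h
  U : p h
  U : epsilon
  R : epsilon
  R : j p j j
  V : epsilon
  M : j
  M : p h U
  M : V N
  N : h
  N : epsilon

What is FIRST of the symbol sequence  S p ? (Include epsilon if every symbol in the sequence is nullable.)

Add FIRST(S)\{epsilon} = { h, j, p }; S is nullable, continue.
p is a terminal; add {p} and stop.

{ h, j, p }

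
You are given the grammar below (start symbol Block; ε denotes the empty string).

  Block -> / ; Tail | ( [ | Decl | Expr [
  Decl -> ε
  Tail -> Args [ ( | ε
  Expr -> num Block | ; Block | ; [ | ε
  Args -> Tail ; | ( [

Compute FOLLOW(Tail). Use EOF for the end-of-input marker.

In Block -> / ; Tail: Tail is at the end, add FOLLOW(Block) = { EOF, [ }.
In Args -> Tail ;: add FIRST(;) = { ; }.
Union: FOLLOW(Tail) = { EOF, ;, [ }.

{ EOF, ;, [ }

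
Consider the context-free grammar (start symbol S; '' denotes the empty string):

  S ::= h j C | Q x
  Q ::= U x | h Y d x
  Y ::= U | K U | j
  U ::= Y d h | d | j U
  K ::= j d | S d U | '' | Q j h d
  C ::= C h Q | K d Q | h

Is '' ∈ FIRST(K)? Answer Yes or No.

K has an ''-production, so K ⇒ ''.

Yes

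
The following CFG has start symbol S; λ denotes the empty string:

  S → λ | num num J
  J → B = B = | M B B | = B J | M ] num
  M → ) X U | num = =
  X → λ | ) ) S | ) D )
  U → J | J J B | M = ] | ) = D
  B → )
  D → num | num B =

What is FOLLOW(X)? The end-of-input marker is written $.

In M → ) X U: add FIRST(U) = { ), =, num }.
Union: FOLLOW(X) = { ), =, num }.

{ ), =, num }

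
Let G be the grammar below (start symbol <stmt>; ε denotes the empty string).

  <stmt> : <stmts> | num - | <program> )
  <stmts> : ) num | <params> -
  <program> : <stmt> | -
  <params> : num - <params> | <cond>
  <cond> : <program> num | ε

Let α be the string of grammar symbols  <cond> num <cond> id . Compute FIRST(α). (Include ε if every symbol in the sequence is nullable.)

{ ), -, num }

Add FIRST(<cond>)\{ε} = { ), -, num }; <cond> is nullable, continue.
num is a terminal; add {num} and stop.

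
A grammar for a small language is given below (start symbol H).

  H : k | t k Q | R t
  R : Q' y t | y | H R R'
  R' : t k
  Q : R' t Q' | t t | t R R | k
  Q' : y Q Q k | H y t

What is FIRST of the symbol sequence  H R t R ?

{ k, t, y }

Add FIRST(H) = { k, t, y }; H is not nullable, stop.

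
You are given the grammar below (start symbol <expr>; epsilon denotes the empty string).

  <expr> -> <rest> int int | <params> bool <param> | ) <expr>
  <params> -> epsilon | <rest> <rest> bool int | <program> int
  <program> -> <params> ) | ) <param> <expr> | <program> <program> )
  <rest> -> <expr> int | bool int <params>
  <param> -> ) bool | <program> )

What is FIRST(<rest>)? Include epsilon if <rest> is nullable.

From <rest> -> <expr> int: add FIRST(<expr>) = { ), bool }.
<rest> -> bool int <params> contributes {bool}.
Union: FIRST(<rest>) = { ), bool }.

{ ), bool }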